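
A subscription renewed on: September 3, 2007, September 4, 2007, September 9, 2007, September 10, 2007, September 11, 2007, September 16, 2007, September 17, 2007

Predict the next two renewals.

September 18, 2007; September 23, 2007

The gap pattern 1, 5, 1, 1, 5, 1 repeats every 3 events.
These are the Mondays, Tuesdays and Sundays of each week.
The following Tuesday is September 18, 2007.
The following Sunday is September 23, 2007.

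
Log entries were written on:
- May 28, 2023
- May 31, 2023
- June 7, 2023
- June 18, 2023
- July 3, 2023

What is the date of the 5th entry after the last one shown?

November 15, 2023

Gaps: 3, 7, 11, 15 days — each gap is 4 larger than the previous one.
Next gap: 19 days. July 3, 2023 + 19 days = July 22, 2023.
Next gap: 23 days. July 22, 2023 + 23 days = August 14, 2023.
Next gap: 27 days. August 14, 2023 + 27 days = September 10, 2023.
Next gap: 31 days. September 10, 2023 + 31 days = October 11, 2023.
Next gap: 35 days. October 11, 2023 + 35 days = November 15, 2023.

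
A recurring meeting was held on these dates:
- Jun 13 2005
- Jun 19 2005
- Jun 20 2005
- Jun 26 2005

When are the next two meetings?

The gap pattern 6, 1, 6 repeats every 2 events.
These are the Mondays and Sundays of each week.
Next Monday: Jun 27 2005.
The following Sunday is Jul 3 2005.

Jun 27 2005, Jul 3 2005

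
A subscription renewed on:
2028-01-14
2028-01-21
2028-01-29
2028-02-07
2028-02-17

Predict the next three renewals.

The spacing grows by 1 each time: 7, 8, 9, 10 days.
Next gap: 11 days. 2028-02-17 + 11 days = 2028-02-28.
Next gap: 12 days. 2028-02-28 + 12 days = 2028-03-11.
Next gap: 13 days. 2028-03-11 + 13 days = 2028-03-24.

2028-02-28, 2028-03-11, 2028-03-24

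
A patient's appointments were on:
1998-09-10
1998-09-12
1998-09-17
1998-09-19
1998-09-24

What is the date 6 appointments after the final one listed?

1998-10-15

Every event lands on a Thursday or Saturday (gaps cycle 2, 5, 2, 5).
So the schedule is: every Thursday and Saturday.
Next Saturday: 1998-09-26.
Next Thursday: 1998-10-01.
Next Saturday: 1998-10-03.
The following Thursday is 1998-10-08.
The following Saturday is 1998-10-10.
Next Thursday: 1998-10-15.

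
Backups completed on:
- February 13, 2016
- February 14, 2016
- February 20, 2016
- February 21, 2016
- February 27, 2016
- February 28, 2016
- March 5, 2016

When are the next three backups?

March 6, 2016; March 12, 2016; March 13, 2016

Gaps: 1, 6, 1, 6, 1, 6 days — not constant, but cyclic with period 2.
The events fall on every Saturday and Sunday.
The following Sunday is March 6, 2016.
The following Saturday is March 12, 2016.
The following Sunday is March 13, 2016.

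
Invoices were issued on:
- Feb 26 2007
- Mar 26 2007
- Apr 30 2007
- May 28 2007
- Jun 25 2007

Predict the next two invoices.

Jul 30 2007, Aug 27 2007

All Mondays; the gaps (28, 35, 28, 28) vary with month length.
This is the last Monday of each month.
July 2007 ends with Monday Jul 30 2007.
August 2007 ends with Monday Aug 27 2007.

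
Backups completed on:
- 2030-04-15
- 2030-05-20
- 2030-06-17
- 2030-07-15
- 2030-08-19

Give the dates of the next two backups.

2030-09-16, 2030-10-21

Gaps: 35, 28, 28, 35 days — a mix of 28 and 35. Every date is a Monday.
Each is the 3rd Monday of its month.
September 2030 — 3rd Monday is 2030-09-16.
October 2030 — 3rd Monday is 2030-10-21.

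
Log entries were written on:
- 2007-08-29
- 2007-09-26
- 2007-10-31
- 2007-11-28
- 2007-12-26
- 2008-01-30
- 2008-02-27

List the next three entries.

All Wednesdays; the gaps (28, 35, 28, 28, 35, 28) vary with month length.
This is the last Wednesday of each month.
March 2008 ends with Wednesday 2008-03-26.
April 2008 ends with Wednesday 2008-04-30.
Last Wednesday of May 2008: 2008-05-28.

2008-03-26, 2008-04-30, 2008-05-28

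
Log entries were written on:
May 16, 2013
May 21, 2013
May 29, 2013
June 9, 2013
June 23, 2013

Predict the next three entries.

Intervals are 5, 8, 11, 14 days — an arithmetic progression with common difference 3.
Next gap: 17 days. June 23, 2013 + 17 days = July 10, 2013.
Next gap: 20 days. July 10, 2013 + 20 days = July 30, 2013.
Next gap: 23 days. July 30, 2013 + 23 days = August 22, 2013.

July 10, 2013; July 30, 2013; August 22, 2013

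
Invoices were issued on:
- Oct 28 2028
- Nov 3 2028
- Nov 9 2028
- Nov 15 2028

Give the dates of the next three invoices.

Every event comes 6 days after the last (6, 6, 6).
Nov 15 2028 + 6 days = Nov 21 2028.
Nov 21 2028 + 6 days = Nov 27 2028.
Nov 27 2028 + 6 days = Dec 3 2028.

Nov 21 2028, Nov 27 2028, Dec 3 2028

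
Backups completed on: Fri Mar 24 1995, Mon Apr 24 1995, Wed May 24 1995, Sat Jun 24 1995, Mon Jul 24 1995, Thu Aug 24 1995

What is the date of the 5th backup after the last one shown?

Wed Jan 24 1996

The day-of-month is always 24 (31, 30, 31, 30, 31 days between events).
So this recurs on the 24th of each month.
September 1995: Sun Sep 24 1995.
Next: October 1995 → Tue Oct 24 1995.
Next: November 1995 → Fri Nov 24 1995.
December 1995: Sun Dec 24 1995.
Next: January 1996 → Wed Jan 24 1996.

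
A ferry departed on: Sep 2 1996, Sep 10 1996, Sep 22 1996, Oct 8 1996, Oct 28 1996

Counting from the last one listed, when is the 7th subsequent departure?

Jul 7 1997

Intervals are 8, 12, 16, 20 days — an arithmetic progression with common difference 4.
Next gap: 24 days. Oct 28 1996 + 24 days = Nov 21 1996.
Next gap: 28 days. Nov 21 1996 + 28 days = Dec 19 1996.
Next gap: 32 days. Dec 19 1996 + 32 days = Jan 20 1997.
Next gap: 36 days. Jan 20 1997 + 36 days = Feb 25 1997.
Next gap: 40 days. Feb 25 1997 + 40 days = Apr 6 1997.
Next gap: 44 days. Apr 6 1997 + 44 days = May 20 1997.
Next gap: 48 days. May 20 1997 + 48 days = Jul 7 1997.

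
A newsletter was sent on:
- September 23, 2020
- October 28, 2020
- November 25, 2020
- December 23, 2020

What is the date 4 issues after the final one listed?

April 28, 2021

Gaps: 35, 28, 28 days — a mix of 28 and 35. Every date is a Wednesday.
Each is the 4th Wednesday of its month.
4th Wednesday of January 2021: January 27, 2021.
4th Wednesday of February 2021: February 24, 2021.
March 2021 — 4th Wednesday is March 24, 2021.
April 2021 — 4th Wednesday is April 28, 2021.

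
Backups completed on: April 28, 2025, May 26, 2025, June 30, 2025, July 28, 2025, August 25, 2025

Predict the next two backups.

Every date is a Monday; gaps 28, 35, 28, 28 days.
Each is the last Monday of its month (at least one falls on the 29th or later, ruling out '4th Monday').
Last Monday of September 2025: September 29, 2025.
Last Monday of October 2025: October 27, 2025.

September 29, 2025; October 27, 2025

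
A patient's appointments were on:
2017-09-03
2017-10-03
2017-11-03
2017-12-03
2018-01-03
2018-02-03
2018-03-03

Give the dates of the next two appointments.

Each date is the 3rd; the gaps (30, 31, 30, 31, 31, 28) track the month lengths.
The rule is the 3rd of each month.
April 2018: 2018-04-03.
May 2018: 2018-05-03.

2018-04-03, 2018-05-03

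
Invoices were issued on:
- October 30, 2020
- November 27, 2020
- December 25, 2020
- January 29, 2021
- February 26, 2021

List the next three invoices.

March 26, 2021; April 30, 2021; May 28, 2021

All Fridays; the gaps (28, 28, 35, 28) vary with month length.
This is the last Friday of each month.
March 2021 ends with Friday March 26, 2021.
Last Friday of April 2021: April 30, 2021.
Last Friday of May 2021: May 28, 2021.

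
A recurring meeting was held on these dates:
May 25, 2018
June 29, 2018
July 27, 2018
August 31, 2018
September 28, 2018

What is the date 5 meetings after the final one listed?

All Fridays; the gaps (35, 28, 35, 28) vary with month length.
This is the last Friday of each month.
October 2018 ends with Friday October 26, 2018.
Last Friday of November 2018: November 30, 2018.
December 2018 ends with Friday December 28, 2018.
Last Friday of January 2019: January 25, 2019.
Last Friday of February 2019: February 22, 2019.

February 22, 2019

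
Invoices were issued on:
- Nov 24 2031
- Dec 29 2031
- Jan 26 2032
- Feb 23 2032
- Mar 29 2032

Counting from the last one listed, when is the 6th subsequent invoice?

Sep 27 2032

These are Mondays with 35, 28, 28, 35-day gaps.
Each is the final Monday of its month — Dec 29 2031 is past the 28th, so '4th Monday' doesn't fit.
April 2032 ends with Monday Apr 26 2032.
May 2032 ends with Monday May 31 2032.
June 2032 ends with Monday Jun 28 2032.
July 2032 ends with Monday Jul 26 2032.
Last Monday of August 2032: Aug 30 2032.
September 2032 ends with Monday Sep 27 2032.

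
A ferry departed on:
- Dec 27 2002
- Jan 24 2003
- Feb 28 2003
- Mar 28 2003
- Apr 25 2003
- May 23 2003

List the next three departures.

These are Fridays at 28- or 35-day spacing (28, 35, 28, 28, 28).
The pattern: 4th Friday of the month.
4th Friday of June 2003: Jun 27 2003.
July 2003 — 4th Friday is Jul 25 2003.
4th Friday of August 2003: Aug 22 2003.

Jun 27 2003, Jul 25 2003, Aug 22 2003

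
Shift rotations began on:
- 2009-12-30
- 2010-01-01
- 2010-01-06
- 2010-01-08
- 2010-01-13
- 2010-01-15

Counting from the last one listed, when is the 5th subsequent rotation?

Every event lands on a Wednesday or Friday (gaps cycle 2, 5, 2, 5, 2).
So the schedule is: every Wednesday and Friday.
Next Wednesday: 2010-01-20.
The following Friday is 2010-01-22.
The following Wednesday is 2010-01-27.
Next Friday: 2010-01-29.
The following Wednesday is 2010-02-03.

2010-02-03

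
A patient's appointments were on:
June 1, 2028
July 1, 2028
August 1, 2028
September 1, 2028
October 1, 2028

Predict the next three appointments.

November 1, 2028; December 1, 2028; January 1, 2029

Gaps: 30, 31, 31, 30 days — not constant. Every event is on the 1st of the month.
Pattern: the 1st of each month.
November 2028: November 1, 2028.
Next: December 2028 → December 1, 2028.
Next: January 2029 → January 1, 2029.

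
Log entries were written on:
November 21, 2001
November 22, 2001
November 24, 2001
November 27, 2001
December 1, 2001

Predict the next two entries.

Gaps: 1, 2, 3, 4 days — each gap is 1 larger than the previous one.
Next gap: 5 days. December 1, 2001 + 5 days = December 6, 2001.
Next gap: 6 days. December 6, 2001 + 6 days = December 12, 2001.

December 6, 2001; December 12, 2001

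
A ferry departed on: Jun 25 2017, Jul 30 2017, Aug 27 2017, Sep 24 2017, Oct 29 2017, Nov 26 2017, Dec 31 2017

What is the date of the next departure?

Every date is a Sunday; gaps 35, 28, 28, 35, 28, 35 days.
Each is the last Sunday of its month (at least one falls on the 29th or later, ruling out '4th Sunday').
January 2018 ends with Sunday Jan 28 2018.

Jan 28 2018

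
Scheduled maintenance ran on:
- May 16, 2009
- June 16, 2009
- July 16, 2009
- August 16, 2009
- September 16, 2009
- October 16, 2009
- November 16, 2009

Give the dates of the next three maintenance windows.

Each date is the 16th; the gaps (31, 30, 31, 31, 30, 31) track the month lengths.
The rule is the 16th of each month.
Next: December 2009 → December 16, 2009.
January 2010: January 16, 2010.
February 2010: February 16, 2010.

December 16, 2009; January 16, 2010; February 16, 2010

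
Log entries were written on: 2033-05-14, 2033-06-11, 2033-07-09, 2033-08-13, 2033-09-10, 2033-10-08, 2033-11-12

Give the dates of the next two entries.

2033-12-10, 2034-01-14

Gaps: 28, 28, 35, 28, 28, 35 days — a mix of 28 and 35. Every date is a Saturday.
Each is the 2nd Saturday of its month.
2nd Saturday of December 2033: 2033-12-10.
2nd Saturday of January 2034: 2034-01-14.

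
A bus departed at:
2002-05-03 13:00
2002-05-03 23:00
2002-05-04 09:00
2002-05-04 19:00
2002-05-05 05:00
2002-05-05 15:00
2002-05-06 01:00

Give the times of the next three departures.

Gaps: 10, 10, 10, 10, 10, 10 hours — each event is 10 hours after the previous one.
2002-05-06 01:00 + 10 h = 2002-05-06 11:00.
2002-05-06 11:00 + 10 h = 2002-05-06 21:00.
2002-05-06 21:00 + 10 h = 2002-05-07 07:00.

2002-05-06 11:00, 2002-05-06 21:00, 2002-05-07 07:00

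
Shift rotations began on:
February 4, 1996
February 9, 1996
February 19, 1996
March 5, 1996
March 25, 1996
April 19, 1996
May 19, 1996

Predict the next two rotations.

Gaps: 5, 10, 15, 20, 25, 30 days — each gap is 5 larger than the previous one.
Next gap: 35 days. May 19, 1996 + 35 days = June 23, 1996.
Next gap: 40 days. June 23, 1996 + 40 days = August 2, 1996.

June 23, 1996; August 2, 1996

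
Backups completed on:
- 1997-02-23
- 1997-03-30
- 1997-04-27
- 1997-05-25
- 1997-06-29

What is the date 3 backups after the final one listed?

Every date is a Sunday; gaps 35, 28, 28, 35 days.
Each is the last Sunday of its month (at least one falls on the 29th or later, ruling out '4th Sunday').
July 1997 ends with Sunday 1997-07-27.
August 1997 ends with Sunday 1997-08-31.
September 1997 ends with Sunday 1997-09-28.

1997-09-28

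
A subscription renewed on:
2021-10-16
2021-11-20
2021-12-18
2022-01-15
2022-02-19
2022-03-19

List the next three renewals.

These are Saturdays at 28- or 35-day spacing (35, 28, 28, 35, 28).
The pattern: 3rd Saturday of the month.
April 2022 — 3rd Saturday is 2022-04-16.
May 2022 — 3rd Saturday is 2022-05-21.
3rd Saturday of June 2022: 2022-06-18.

2022-04-16, 2022-05-21, 2022-06-18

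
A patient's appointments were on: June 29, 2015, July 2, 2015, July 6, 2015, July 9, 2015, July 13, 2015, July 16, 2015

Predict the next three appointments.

Every event lands on a Monday or Thursday (gaps cycle 3, 4, 3, 4, 3).
So the schedule is: every Monday and Thursday.
Next Monday: July 20, 2015.
Next Thursday: July 23, 2015.
The following Monday is July 27, 2015.

July 20, 2015; July 23, 2015; July 27, 2015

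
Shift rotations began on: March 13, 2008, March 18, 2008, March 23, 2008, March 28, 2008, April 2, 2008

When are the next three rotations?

April 7, 2008; April 12, 2008; April 17, 2008

The spacing is 5, 5, 5, 5 days — always 5 days.
April 2, 2008 + 5 days = April 7, 2008.
April 7, 2008 + 5 days = April 12, 2008.
April 12, 2008 + 5 days = April 17, 2008.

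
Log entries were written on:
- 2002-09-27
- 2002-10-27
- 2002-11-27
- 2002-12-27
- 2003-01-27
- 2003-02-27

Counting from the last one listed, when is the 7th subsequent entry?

Each date is the 27th; the gaps (30, 31, 30, 31, 31) track the month lengths.
The rule is the 27th of each month.
March 2003: 2003-03-27.
Next: April 2003 → 2003-04-27.
May 2003: 2003-05-27.
June 2003: 2003-06-27.
Next: July 2003 → 2003-07-27.
Next: August 2003 → 2003-08-27.
Next: September 2003 → 2003-09-27.

2003-09-27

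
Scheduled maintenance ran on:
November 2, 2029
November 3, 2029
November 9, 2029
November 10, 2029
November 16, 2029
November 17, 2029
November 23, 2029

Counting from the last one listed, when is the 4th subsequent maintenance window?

December 7, 2029

Every event lands on a Friday or Saturday (gaps cycle 1, 6, 1, 6, 1, 6).
So the schedule is: every Friday and Saturday.
Next Saturday: November 24, 2029.
The following Friday is November 30, 2029.
Next Saturday: December 1, 2029.
Next Friday: December 7, 2029.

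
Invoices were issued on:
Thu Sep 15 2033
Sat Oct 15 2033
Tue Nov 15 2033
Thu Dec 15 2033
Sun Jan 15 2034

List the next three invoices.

Each date is the 15th; the gaps (30, 31, 30, 31) track the month lengths.
The rule is the 15th of each month.
February 2034: Wed Feb 15 2034.
Next: March 2034 → Wed Mar 15 2034.
April 2034: Sat Apr 15 2034.

Wed Feb 15 2034, Wed Mar 15 2034, Sat Apr 15 2034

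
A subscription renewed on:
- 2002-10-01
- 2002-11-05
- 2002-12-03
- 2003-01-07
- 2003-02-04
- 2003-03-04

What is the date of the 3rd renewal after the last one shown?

Gaps: 35, 28, 35, 28, 28 days — a mix of 28 and 35. Every date is a Tuesday.
Each is the 1st Tuesday of its month.
April 2003 — 1st Tuesday is 2003-04-01.
1st Tuesday of May 2003: 2003-05-06.
June 2003 — 1st Tuesday is 2003-06-03.

2003-06-03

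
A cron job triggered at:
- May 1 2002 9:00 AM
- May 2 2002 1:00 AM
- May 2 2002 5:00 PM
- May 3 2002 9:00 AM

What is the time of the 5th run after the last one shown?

Spacing: 16, 16, 16 h — constant 16 h.
May 3 2002 9:00 AM + 16 h = May 4 2002 1:00 AM.
May 4 2002 1:00 AM + 16 h = May 4 2002 5:00 PM.
May 4 2002 5:00 PM + 16 h = May 5 2002 9:00 AM.
May 5 2002 9:00 AM + 16 h = May 6 2002 1:00 AM.
May 6 2002 1:00 AM + 16 h = May 6 2002 5:00 PM.

May 6 2002 5:00 PM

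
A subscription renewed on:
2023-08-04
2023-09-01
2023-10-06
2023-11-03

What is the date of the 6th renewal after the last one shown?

2024-05-03

Gaps: 28, 35, 28 days — a mix of 28 and 35. Every date is a Friday.
Each is the 1st Friday of its month.
1st Friday of December 2023: 2023-12-01.
1st Friday of January 2024: 2024-01-05.
February 2024 — 1st Friday is 2024-02-02.
March 2024 — 1st Friday is 2024-03-01.
April 2024 — 1st Friday is 2024-04-05.
1st Friday of May 2024: 2024-05-03.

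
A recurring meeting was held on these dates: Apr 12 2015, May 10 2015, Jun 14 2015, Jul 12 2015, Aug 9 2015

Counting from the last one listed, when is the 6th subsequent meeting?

Feb 14 2016

Gaps: 28, 35, 28, 28 days — a mix of 28 and 35. Every date is a Sunday.
Each is the 2nd Sunday of its month.
2nd Sunday of September 2015: Sep 13 2015.
2nd Sunday of October 2015: Oct 11 2015.
2nd Sunday of November 2015: Nov 8 2015.
December 2015 — 2nd Sunday is Dec 13 2015.
January 2016 — 2nd Sunday is Jan 10 2016.
February 2016 — 2nd Sunday is Feb 14 2016.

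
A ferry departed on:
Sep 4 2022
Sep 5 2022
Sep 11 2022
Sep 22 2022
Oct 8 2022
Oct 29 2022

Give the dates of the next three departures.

Nov 24 2022, Dec 25 2022, Jan 30 2023

The spacing grows by 5 each time: 1, 6, 11, 16, 21 days.
Next gap: 26 days. Oct 29 2022 + 26 days = Nov 24 2022.
Next gap: 31 days. Nov 24 2022 + 31 days = Dec 25 2022.
Next gap: 36 days. Dec 25 2022 + 36 days = Jan 30 2023.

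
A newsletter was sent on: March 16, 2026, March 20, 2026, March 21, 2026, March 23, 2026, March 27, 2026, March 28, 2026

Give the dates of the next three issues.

Gaps: 4, 1, 2, 4, 1 days — not constant, but cyclic with period 3.
The events fall on every Monday, Friday and Saturday.
The following Monday is March 30, 2026.
Next Friday: April 3, 2026.
The following Saturday is April 4, 2026.

March 30, 2026; April 3, 2026; April 4, 2026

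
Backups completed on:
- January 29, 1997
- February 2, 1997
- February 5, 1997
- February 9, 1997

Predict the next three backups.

February 12, 1997; February 16, 1997; February 19, 1997

Gaps: 4, 3, 4 days — not constant, but cyclic with period 2.
The events fall on every Wednesday and Sunday.
The following Wednesday is February 12, 1997.
Next Sunday: February 16, 1997.
The following Wednesday is February 19, 1997.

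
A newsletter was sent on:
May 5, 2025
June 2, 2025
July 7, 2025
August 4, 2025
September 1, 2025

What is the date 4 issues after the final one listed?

All dates are Mondays, 28, 35, 28, 28 days apart.
Specifically, the 1st Monday of each month.
1st Monday of October 2025: October 6, 2025.
1st Monday of November 2025: November 3, 2025.
1st Monday of December 2025: December 1, 2025.
January 2026 — 1st Monday is January 5, 2026.

January 5, 2026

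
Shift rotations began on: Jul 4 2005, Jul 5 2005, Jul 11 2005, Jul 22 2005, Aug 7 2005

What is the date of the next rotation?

Gaps: 1, 6, 11, 16 days — each gap is 5 larger than the previous one.
Next gap: 21 days. Aug 7 2005 + 21 days = Aug 28 2005.

Aug 28 2005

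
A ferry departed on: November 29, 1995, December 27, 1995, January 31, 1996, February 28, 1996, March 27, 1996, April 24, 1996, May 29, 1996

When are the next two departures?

June 26, 1996; July 31, 1996

All Wednesdays; the gaps (28, 35, 28, 28, 28, 35) vary with month length.
This is the last Wednesday of each month.
Last Wednesday of June 1996: June 26, 1996.
Last Wednesday of July 1996: July 31, 1996.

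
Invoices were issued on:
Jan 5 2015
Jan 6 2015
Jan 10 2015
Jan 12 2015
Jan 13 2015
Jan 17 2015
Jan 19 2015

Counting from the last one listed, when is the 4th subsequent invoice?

Jan 27 2015

Gaps: 1, 4, 2, 1, 4, 2 days — not constant, but cyclic with period 3.
The events fall on every Monday, Tuesday and Saturday.
Next Tuesday: Jan 20 2015.
The following Saturday is Jan 24 2015.
The following Monday is Jan 26 2015.
Next Tuesday: Jan 27 2015.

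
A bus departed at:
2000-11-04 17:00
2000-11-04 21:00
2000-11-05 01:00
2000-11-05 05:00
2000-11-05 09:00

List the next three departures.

The interval is a steady 4 hours (4, 4, 4, 4).
2000-11-05 09:00 + 4 h = 2000-11-05 13:00.
2000-11-05 13:00 + 4 h = 2000-11-05 17:00.
2000-11-05 17:00 + 4 h = 2000-11-05 21:00.

2000-11-05 13:00, 2000-11-05 17:00, 2000-11-05 21:00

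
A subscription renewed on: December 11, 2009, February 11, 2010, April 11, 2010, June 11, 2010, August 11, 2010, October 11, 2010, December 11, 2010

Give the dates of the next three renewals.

February 11, 2011; April 11, 2011; June 11, 2011

Each date is the 11th; the gaps (62, 59, 61, 61, 61, 61) track the month lengths.
The rule is the 11th of every 2 months.
February 2011: February 11, 2011.
Next: April 2011 → April 11, 2011.
Next: June 2011 → June 11, 2011.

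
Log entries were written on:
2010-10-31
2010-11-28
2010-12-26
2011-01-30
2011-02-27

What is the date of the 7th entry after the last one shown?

Every date is a Sunday; gaps 28, 28, 35, 28 days.
Each is the last Sunday of its month (at least one falls on the 29th or later, ruling out '4th Sunday').
March 2011 ends with Sunday 2011-03-27.
Last Sunday of April 2011: 2011-04-24.
May 2011 ends with Sunday 2011-05-29.
June 2011 ends with Sunday 2011-06-26.
Last Sunday of July 2011: 2011-07-31.
August 2011 ends with Sunday 2011-08-28.
Last Sunday of September 2011: 2011-09-25.

2011-09-25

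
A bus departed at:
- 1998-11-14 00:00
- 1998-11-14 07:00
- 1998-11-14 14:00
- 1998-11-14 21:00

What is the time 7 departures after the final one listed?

The interval is a steady 7 hours (7, 7, 7).
1998-11-14 21:00 + 7 h = 1998-11-15 04:00.
1998-11-15 04:00 + 7 h = 1998-11-15 11:00.
1998-11-15 11:00 + 7 h = 1998-11-15 18:00.
1998-11-15 18:00 + 7 h = 1998-11-16 01:00.
1998-11-16 01:00 + 7 h = 1998-11-16 08:00.
1998-11-16 08:00 + 7 h = 1998-11-16 15:00.
1998-11-16 15:00 + 7 h = 1998-11-16 22:00.

1998-11-16 22:00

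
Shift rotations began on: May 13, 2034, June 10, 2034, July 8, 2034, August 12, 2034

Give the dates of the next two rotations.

September 9, 2034; October 14, 2034

These are Saturdays at 28- or 35-day spacing (28, 28, 35).
The pattern: 2nd Saturday of the month.
2nd Saturday of September 2034: September 9, 2034.
October 2034 — 2nd Saturday is October 14, 2034.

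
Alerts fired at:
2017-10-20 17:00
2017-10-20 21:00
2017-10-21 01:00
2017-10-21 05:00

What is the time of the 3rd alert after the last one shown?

2017-10-21 17:00

Spacing: 4, 4, 4 h — constant 4 h.
2017-10-21 05:00 + 4 h = 2017-10-21 09:00.
2017-10-21 09:00 + 4 h = 2017-10-21 13:00.
2017-10-21 13:00 + 4 h = 2017-10-21 17:00.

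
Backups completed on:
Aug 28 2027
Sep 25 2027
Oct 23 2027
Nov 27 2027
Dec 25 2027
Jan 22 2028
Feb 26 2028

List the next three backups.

Mar 25 2028, Apr 22 2028, May 27 2028

All dates are Saturdays, 28, 28, 35, 28, 28, 35 days apart.
Specifically, the 4th Saturday of each month.
March 2028 — 4th Saturday is Mar 25 2028.
April 2028 — 4th Saturday is Apr 22 2028.
May 2028 — 4th Saturday is May 27 2028.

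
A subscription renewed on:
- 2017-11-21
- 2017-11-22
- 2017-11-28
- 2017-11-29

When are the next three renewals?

Every event lands on a Tuesday or Wednesday (gaps cycle 1, 6, 1).
So the schedule is: every Tuesday and Wednesday.
The following Tuesday is 2017-12-05.
Next Wednesday: 2017-12-06.
The following Tuesday is 2017-12-12.

2017-12-05, 2017-12-06, 2017-12-12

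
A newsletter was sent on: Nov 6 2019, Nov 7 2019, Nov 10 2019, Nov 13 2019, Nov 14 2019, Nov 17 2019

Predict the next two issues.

Nov 20 2019, Nov 21 2019

Every event lands on a Wednesday or Thursday or Sunday (gaps cycle 1, 3, 3, 1, 3).
So the schedule is: every Wednesday, Thursday and Sunday.
Next Wednesday: Nov 20 2019.
The following Thursday is Nov 21 2019.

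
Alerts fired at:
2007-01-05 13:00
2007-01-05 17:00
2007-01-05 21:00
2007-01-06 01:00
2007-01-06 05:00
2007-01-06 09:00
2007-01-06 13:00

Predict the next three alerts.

2007-01-06 17:00, 2007-01-06 21:00, 2007-01-07 01:00

The interval is a steady 4 hours (4, 4, 4, 4, 4, 4).
2007-01-06 13:00 + 4 h = 2007-01-06 17:00.
2007-01-06 17:00 + 4 h = 2007-01-06 21:00.
2007-01-06 21:00 + 4 h = 2007-01-07 01:00.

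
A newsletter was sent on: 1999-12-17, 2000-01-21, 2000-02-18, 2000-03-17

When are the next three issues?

All dates are Fridays, 35, 28, 28 days apart.
Specifically, the 3rd Friday of each month.
3rd Friday of April 2000: 2000-04-21.
May 2000 — 3rd Friday is 2000-05-19.
June 2000 — 3rd Friday is 2000-06-16.

2000-04-21, 2000-05-19, 2000-06-16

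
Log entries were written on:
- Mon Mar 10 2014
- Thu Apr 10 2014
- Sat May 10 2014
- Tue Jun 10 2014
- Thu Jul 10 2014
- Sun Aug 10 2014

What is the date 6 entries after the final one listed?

Tue Feb 10 2015

The day-of-month is always 10 (31, 30, 31, 30, 31 days between events).
So this recurs on the 10th of each month.
September 2014: Wed Sep 10 2014.
October 2014: Fri Oct 10 2014.
Next: November 2014 → Mon Nov 10 2014.
Next: December 2014 → Wed Dec 10 2014.
Next: January 2015 → Sat Jan 10 2015.
Next: February 2015 → Tue Feb 10 2015.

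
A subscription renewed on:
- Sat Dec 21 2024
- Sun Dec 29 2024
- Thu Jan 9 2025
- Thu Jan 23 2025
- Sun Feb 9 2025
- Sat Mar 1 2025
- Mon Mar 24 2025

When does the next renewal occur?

Sat Apr 19 2025

Intervals are 8, 11, 14, 17, 20, 23 days — an arithmetic progression with common difference 3.
Next gap: 26 days. Mon Mar 24 2025 + 26 days = Sat Apr 19 2025.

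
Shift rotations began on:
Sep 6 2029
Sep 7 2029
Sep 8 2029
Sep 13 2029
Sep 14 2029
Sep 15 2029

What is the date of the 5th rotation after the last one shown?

Sep 28 2029

The gap pattern 1, 1, 5, 1, 1 repeats every 3 events.
These are the Thursdays, Fridays and Saturdays of each week.
Next Thursday: Sep 20 2029.
Next Friday: Sep 21 2029.
The following Saturday is Sep 22 2029.
The following Thursday is Sep 27 2029.
The following Friday is Sep 28 2029.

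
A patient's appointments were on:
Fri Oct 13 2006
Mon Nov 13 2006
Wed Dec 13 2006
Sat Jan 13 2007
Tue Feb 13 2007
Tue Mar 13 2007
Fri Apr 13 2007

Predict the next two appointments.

Sun May 13 2007, Wed Jun 13 2007

The day-of-month is always 13 (31, 30, 31, 31, 28, 31 days between events).
So this recurs on the 13th of each month.
May 2007: Sun May 13 2007.
Next: June 2007 → Wed Jun 13 2007.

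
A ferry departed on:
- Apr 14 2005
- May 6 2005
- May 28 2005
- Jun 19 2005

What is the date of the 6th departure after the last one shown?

The spacing is 22, 22, 22 days — always 22 days.
Jun 19 2005 + 22 days = Jul 11 2005.
Jul 11 2005 + 22 days = Aug 2 2005.
Aug 2 2005 + 22 days = Aug 24 2005.
Aug 24 2005 + 22 days = Sep 15 2005.
Sep 15 2005 + 22 days = Oct 7 2005.
Oct 7 2005 + 22 days = Oct 29 2005.

Oct 29 2005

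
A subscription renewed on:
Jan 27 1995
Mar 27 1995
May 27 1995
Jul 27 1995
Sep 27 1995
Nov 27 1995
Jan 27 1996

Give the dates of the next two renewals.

The day-of-month is always 27 (59, 61, 61, 62, 61, 61 days between events).
So this recurs on the 27th of every 2 months.
Next: March 1996 → Mar 27 1996.
Next: May 1996 → May 27 1996.

Mar 27 1996, May 27 1996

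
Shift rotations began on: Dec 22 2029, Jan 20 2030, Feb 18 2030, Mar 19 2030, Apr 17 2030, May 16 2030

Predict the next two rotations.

Gaps between consecutive events: 29, 29, 29, 29, 29 days — a constant 29-day interval.
May 16 2030 + 29 days = Jun 14 2030.
Jun 14 2030 + 29 days = Jul 13 2030.

Jun 14 2030, Jul 13 2030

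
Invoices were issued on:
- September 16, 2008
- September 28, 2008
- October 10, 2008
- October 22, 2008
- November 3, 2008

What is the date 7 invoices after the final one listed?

January 26, 2009

The spacing is 12, 12, 12, 12 days — always 12 days.
November 3, 2008 + 12 days = November 15, 2008.
November 15, 2008 + 12 days = November 27, 2008.
November 27, 2008 + 12 days = December 9, 2008.
December 9, 2008 + 12 days = December 21, 2008.
December 21, 2008 + 12 days = January 2, 2009.
January 2, 2009 + 12 days = January 14, 2009.
January 14, 2009 + 12 days = January 26, 2009.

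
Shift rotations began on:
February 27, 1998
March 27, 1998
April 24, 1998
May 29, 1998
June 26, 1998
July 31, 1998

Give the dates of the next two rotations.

August 28, 1998; September 25, 1998

These are Fridays with 28, 28, 35, 28, 35-day gaps.
Each is the final Friday of its month — May 29, 1998 is past the 28th, so '4th Friday' doesn't fit.
Last Friday of August 1998: August 28, 1998.
September 1998 ends with Friday September 25, 1998.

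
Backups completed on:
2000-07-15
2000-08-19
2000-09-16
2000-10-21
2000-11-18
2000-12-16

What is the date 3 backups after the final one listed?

2001-03-17

Gaps: 35, 28, 35, 28, 28 days — a mix of 28 and 35. Every date is a Saturday.
Each is the 3rd Saturday of its month.
January 2001 — 3rd Saturday is 2001-01-20.
February 2001 — 3rd Saturday is 2001-02-17.
3rd Saturday of March 2001: 2001-03-17.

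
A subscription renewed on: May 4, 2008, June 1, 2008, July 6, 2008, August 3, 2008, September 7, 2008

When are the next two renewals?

All dates are Sundays, 28, 35, 28, 35 days apart.
Specifically, the 1st Sunday of each month.
1st Sunday of October 2008: October 5, 2008.
November 2008 — 1st Sunday is November 2, 2008.

October 5, 2008; November 2, 2008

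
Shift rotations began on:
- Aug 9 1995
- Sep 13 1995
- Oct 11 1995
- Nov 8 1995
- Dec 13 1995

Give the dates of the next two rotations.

These are Wednesdays at 28- or 35-day spacing (35, 28, 28, 35).
The pattern: 2nd Wednesday of the month.
2nd Wednesday of January 1996: Jan 10 1996.
2nd Wednesday of February 1996: Feb 14 1996.

Jan 10 1996, Feb 14 1996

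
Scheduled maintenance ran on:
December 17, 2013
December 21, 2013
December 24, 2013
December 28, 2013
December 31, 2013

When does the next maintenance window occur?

Every event lands on a Tuesday or Saturday (gaps cycle 4, 3, 4, 3).
So the schedule is: every Tuesday and Saturday.
Next Saturday: January 4, 2014.

January 4, 2014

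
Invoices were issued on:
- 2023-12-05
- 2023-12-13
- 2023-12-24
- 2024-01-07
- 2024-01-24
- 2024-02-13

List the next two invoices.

2024-03-07, 2024-04-02

The spacing grows by 3 each time: 8, 11, 14, 17, 20 days.
Next gap: 23 days. 2024-02-13 + 23 days = 2024-03-07.
Next gap: 26 days. 2024-03-07 + 26 days = 2024-04-02.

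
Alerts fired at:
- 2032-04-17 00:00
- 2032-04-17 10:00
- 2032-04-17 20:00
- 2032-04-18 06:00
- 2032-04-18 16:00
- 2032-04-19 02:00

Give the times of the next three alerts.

2032-04-19 12:00, 2032-04-19 22:00, 2032-04-20 08:00

The interval is a steady 10 hours (10, 10, 10, 10, 10).
2032-04-19 02:00 + 10 h = 2032-04-19 12:00.
2032-04-19 12:00 + 10 h = 2032-04-19 22:00.
2032-04-19 22:00 + 10 h = 2032-04-20 08:00.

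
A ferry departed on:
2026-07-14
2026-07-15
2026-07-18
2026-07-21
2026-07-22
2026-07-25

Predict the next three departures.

2026-07-28, 2026-07-29, 2026-08-01

Gaps: 1, 3, 3, 1, 3 days — not constant, but cyclic with period 3.
The events fall on every Tuesday, Wednesday and Saturday.
The following Tuesday is 2026-07-28.
Next Wednesday: 2026-07-29.
Next Saturday: 2026-08-01.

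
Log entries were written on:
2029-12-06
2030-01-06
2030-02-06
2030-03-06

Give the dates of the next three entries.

2030-04-06, 2030-05-06, 2030-06-06

Each date is the 6th; the gaps (31, 31, 28) track the month lengths.
The rule is the 6th of each month.
April 2030: 2030-04-06.
Next: May 2030 → 2030-05-06.
June 2030: 2030-06-06.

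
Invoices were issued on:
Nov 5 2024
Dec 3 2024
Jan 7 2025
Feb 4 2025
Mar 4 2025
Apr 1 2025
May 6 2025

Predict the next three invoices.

Gaps: 28, 35, 28, 28, 28, 35 days — a mix of 28 and 35. Every date is a Tuesday.
Each is the 1st Tuesday of its month.
June 2025 — 1st Tuesday is Jun 3 2025.
July 2025 — 1st Tuesday is Jul 1 2025.
August 2025 — 1st Tuesday is Aug 5 2025.

Jun 3 2025, Jul 1 2025, Aug 5 2025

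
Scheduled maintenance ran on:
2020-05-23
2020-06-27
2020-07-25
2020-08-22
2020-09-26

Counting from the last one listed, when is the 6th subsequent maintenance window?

Gaps: 35, 28, 28, 35 days — a mix of 28 and 35. Every date is a Saturday.
Each is the 4th Saturday of its month.
4th Saturday of October 2020: 2020-10-24.
4th Saturday of November 2020: 2020-11-28.
4th Saturday of December 2020: 2020-12-26.
January 2021 — 4th Saturday is 2021-01-23.
February 2021 — 4th Saturday is 2021-02-27.
March 2021 — 4th Saturday is 2021-03-27.

2021-03-27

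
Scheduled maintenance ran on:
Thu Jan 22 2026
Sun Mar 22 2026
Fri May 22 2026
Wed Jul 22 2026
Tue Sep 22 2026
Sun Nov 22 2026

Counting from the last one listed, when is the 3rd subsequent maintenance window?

Gaps: 59, 61, 61, 62, 61 days — not constant. Every event is on the 22nd of the month.
Pattern: the 22nd of every 2 months.
Next: January 2027 → Fri Jan 22 2027.
Next: March 2027 → Mon Mar 22 2027.
Next: May 2027 → Sat May 22 2027.

Sat May 22 2027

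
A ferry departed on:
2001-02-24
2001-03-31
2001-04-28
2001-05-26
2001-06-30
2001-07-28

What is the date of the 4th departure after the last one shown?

These are Saturdays with 35, 28, 28, 35, 28-day gaps.
Each is the final Saturday of its month — 2001-03-31 is past the 28th, so '4th Saturday' doesn't fit.
August 2001 ends with Saturday 2001-08-25.
September 2001 ends with Saturday 2001-09-29.
Last Saturday of October 2001: 2001-10-27.
Last Saturday of November 2001: 2001-11-24.

2001-11-24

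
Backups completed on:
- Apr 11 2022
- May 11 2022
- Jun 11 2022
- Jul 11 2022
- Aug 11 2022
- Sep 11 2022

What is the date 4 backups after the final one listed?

The day-of-month is always 11 (30, 31, 30, 31, 31 days between events).
So this recurs on the 11th of each month.
October 2022: Oct 11 2022.
Next: November 2022 → Nov 11 2022.
Next: December 2022 → Dec 11 2022.
Next: January 2023 → Jan 11 2023.

Jan 11 2023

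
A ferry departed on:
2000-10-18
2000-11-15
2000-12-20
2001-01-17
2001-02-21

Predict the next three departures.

2001-03-21, 2001-04-18, 2001-05-16

These are Wednesdays at 28- or 35-day spacing (28, 35, 28, 35).
The pattern: 3rd Wednesday of the month.
March 2001 — 3rd Wednesday is 2001-03-21.
3rd Wednesday of April 2001: 2001-04-18.
3rd Wednesday of May 2001: 2001-05-16.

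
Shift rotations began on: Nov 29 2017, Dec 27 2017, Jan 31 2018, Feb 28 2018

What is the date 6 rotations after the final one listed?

Aug 29 2018

All Wednesdays; the gaps (28, 35, 28) vary with month length.
This is the last Wednesday of each month.
Last Wednesday of March 2018: Mar 28 2018.
April 2018 ends with Wednesday Apr 25 2018.
Last Wednesday of May 2018: May 30 2018.
Last Wednesday of June 2018: Jun 27 2018.
July 2018 ends with Wednesday Jul 25 2018.
Last Wednesday of August 2018: Aug 29 2018.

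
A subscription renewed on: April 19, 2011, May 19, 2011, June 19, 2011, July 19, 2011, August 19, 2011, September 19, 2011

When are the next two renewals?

Each date is the 19th; the gaps (30, 31, 30, 31, 31) track the month lengths.
The rule is the 19th of each month.
October 2011: October 19, 2011.
November 2011: November 19, 2011.

October 19, 2011; November 19, 2011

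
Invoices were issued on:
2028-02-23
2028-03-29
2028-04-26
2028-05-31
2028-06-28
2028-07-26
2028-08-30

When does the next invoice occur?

Every date is a Wednesday; gaps 35, 28, 35, 28, 28, 35 days.
Each is the last Wednesday of its month (at least one falls on the 29th or later, ruling out '4th Wednesday').
Last Wednesday of September 2028: 2028-09-27.

2028-09-27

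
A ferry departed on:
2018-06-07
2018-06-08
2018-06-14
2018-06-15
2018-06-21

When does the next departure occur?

2018-06-22

Gaps: 1, 6, 1, 6 days — not constant, but cyclic with period 2.
The events fall on every Thursday and Friday.
Next Friday: 2018-06-22.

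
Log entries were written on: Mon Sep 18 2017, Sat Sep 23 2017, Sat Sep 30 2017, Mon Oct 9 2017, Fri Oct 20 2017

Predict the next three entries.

Thu Nov 2 2017, Fri Nov 17 2017, Mon Dec 4 2017

Intervals are 5, 7, 9, 11 days — an arithmetic progression with common difference 2.
Next gap: 13 days. Fri Oct 20 2017 + 13 days = Thu Nov 2 2017.
Next gap: 15 days. Thu Nov 2 2017 + 15 days = Fri Nov 17 2017.
Next gap: 17 days. Fri Nov 17 2017 + 17 days = Mon Dec 4 2017.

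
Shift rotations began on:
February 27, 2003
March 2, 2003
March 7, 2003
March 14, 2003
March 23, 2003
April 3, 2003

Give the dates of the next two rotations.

Gaps: 3, 5, 7, 9, 11 days — each gap is 2 larger than the previous one.
Next gap: 13 days. April 3, 2003 + 13 days = April 16, 2003.
Next gap: 15 days. April 16, 2003 + 15 days = May 1, 2003.

April 16, 2003; May 1, 2003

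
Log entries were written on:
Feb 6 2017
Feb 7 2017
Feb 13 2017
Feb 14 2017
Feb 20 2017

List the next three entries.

Feb 21 2017, Feb 27 2017, Feb 28 2017

Gaps: 1, 6, 1, 6 days — not constant, but cyclic with period 2.
The events fall on every Monday and Tuesday.
The following Tuesday is Feb 21 2017.
The following Monday is Feb 27 2017.
The following Tuesday is Feb 28 2017.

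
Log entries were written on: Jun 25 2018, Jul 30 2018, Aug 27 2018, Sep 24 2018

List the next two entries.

Every date is a Monday; gaps 35, 28, 28 days.
Each is the last Monday of its month (at least one falls on the 29th or later, ruling out '4th Monday').
October 2018 ends with Monday Oct 29 2018.
Last Monday of November 2018: Nov 26 2018.

Oct 29 2018, Nov 26 2018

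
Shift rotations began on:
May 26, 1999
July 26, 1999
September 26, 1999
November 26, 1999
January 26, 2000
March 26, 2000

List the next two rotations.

Each date is the 26th; the gaps (61, 62, 61, 61, 60) track the month lengths.
The rule is the 26th of every 2 months.
May 2000: May 26, 2000.
July 2000: July 26, 2000.

May 26, 2000; July 26, 2000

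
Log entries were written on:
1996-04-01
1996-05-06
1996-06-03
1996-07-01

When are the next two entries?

All dates are Mondays, 35, 28, 28 days apart.
Specifically, the 1st Monday of each month.
August 1996 — 1st Monday is 1996-08-05.
September 1996 — 1st Monday is 1996-09-02.

1996-08-05, 1996-09-02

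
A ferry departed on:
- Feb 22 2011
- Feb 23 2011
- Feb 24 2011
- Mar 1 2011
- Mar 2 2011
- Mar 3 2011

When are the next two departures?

Mar 8 2011, Mar 9 2011

Gaps: 1, 1, 5, 1, 1 days — not constant, but cyclic with period 3.
The events fall on every Tuesday, Wednesday and Thursday.
The following Tuesday is Mar 8 2011.
The following Wednesday is Mar 9 2011.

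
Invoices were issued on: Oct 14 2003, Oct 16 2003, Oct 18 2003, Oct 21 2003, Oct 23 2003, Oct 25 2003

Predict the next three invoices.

Oct 28 2003, Oct 30 2003, Nov 1 2003

The gap pattern 2, 2, 3, 2, 2 repeats every 3 events.
These are the Tuesdays, Thursdays and Saturdays of each week.
The following Tuesday is Oct 28 2003.
Next Thursday: Oct 30 2003.
The following Saturday is Nov 1 2003.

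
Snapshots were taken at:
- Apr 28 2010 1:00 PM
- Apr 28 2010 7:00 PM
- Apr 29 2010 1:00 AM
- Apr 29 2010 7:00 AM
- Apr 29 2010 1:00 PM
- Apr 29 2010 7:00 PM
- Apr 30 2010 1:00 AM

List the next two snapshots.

The interval is a steady 6 hours (6, 6, 6, 6, 6, 6).
Apr 30 2010 1:00 AM + 6 h = Apr 30 2010 7:00 AM.
Apr 30 2010 7:00 AM + 6 h = Apr 30 2010 1:00 PM.

Apr 30 2010 7:00 AM, Apr 30 2010 1:00 PM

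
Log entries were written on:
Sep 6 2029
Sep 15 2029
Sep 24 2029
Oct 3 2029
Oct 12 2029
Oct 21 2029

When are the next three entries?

Oct 30 2029, Nov 8 2029, Nov 17 2029

Every event comes 9 days after the last (9, 9, 9, 9, 9).
Oct 21 2029 + 9 days = Oct 30 2029.
Oct 30 2029 + 9 days = Nov 8 2029.
Nov 8 2029 + 9 days = Nov 17 2029.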